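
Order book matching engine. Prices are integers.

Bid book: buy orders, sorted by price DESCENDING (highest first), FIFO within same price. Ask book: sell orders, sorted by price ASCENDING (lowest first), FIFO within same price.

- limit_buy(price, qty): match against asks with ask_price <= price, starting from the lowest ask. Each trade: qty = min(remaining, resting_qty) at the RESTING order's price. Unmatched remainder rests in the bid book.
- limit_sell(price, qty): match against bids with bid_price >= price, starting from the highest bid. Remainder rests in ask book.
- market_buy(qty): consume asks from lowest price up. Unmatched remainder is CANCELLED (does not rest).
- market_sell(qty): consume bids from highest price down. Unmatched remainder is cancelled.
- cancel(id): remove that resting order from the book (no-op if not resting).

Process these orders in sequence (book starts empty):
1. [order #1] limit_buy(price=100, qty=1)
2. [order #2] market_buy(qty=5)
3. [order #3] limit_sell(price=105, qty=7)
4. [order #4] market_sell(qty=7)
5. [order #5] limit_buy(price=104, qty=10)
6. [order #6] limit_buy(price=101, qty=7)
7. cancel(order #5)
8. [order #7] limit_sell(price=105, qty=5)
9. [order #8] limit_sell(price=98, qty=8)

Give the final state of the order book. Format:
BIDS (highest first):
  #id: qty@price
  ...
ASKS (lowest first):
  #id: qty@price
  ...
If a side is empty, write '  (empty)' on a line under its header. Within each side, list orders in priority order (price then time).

Answer: BIDS (highest first):
  (empty)
ASKS (lowest first):
  #8: 1@98
  #3: 7@105
  #7: 5@105

Derivation:
After op 1 [order #1] limit_buy(price=100, qty=1): fills=none; bids=[#1:1@100] asks=[-]
After op 2 [order #2] market_buy(qty=5): fills=none; bids=[#1:1@100] asks=[-]
After op 3 [order #3] limit_sell(price=105, qty=7): fills=none; bids=[#1:1@100] asks=[#3:7@105]
After op 4 [order #4] market_sell(qty=7): fills=#1x#4:1@100; bids=[-] asks=[#3:7@105]
After op 5 [order #5] limit_buy(price=104, qty=10): fills=none; bids=[#5:10@104] asks=[#3:7@105]
After op 6 [order #6] limit_buy(price=101, qty=7): fills=none; bids=[#5:10@104 #6:7@101] asks=[#3:7@105]
After op 7 cancel(order #5): fills=none; bids=[#6:7@101] asks=[#3:7@105]
After op 8 [order #7] limit_sell(price=105, qty=5): fills=none; bids=[#6:7@101] asks=[#3:7@105 #7:5@105]
After op 9 [order #8] limit_sell(price=98, qty=8): fills=#6x#8:7@101; bids=[-] asks=[#8:1@98 #3:7@105 #7:5@105]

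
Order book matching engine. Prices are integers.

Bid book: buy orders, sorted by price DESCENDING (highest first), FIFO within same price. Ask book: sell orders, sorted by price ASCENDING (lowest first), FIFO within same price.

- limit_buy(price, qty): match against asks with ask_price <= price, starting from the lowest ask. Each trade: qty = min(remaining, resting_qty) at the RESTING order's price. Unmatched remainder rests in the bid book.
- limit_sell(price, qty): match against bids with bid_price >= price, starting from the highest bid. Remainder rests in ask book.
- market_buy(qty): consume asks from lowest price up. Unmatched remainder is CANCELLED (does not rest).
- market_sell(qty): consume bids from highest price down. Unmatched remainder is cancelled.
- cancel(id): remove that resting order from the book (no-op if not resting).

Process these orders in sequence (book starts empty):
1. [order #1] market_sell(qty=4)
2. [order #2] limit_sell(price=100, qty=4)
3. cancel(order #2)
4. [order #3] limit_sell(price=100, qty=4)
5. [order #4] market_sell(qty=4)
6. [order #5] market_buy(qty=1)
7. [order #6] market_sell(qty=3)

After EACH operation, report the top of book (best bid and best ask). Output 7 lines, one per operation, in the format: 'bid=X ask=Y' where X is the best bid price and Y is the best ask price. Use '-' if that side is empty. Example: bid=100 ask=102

After op 1 [order #1] market_sell(qty=4): fills=none; bids=[-] asks=[-]
After op 2 [order #2] limit_sell(price=100, qty=4): fills=none; bids=[-] asks=[#2:4@100]
After op 3 cancel(order #2): fills=none; bids=[-] asks=[-]
After op 4 [order #3] limit_sell(price=100, qty=4): fills=none; bids=[-] asks=[#3:4@100]
After op 5 [order #4] market_sell(qty=4): fills=none; bids=[-] asks=[#3:4@100]
After op 6 [order #5] market_buy(qty=1): fills=#5x#3:1@100; bids=[-] asks=[#3:3@100]
After op 7 [order #6] market_sell(qty=3): fills=none; bids=[-] asks=[#3:3@100]

Answer: bid=- ask=-
bid=- ask=100
bid=- ask=-
bid=- ask=100
bid=- ask=100
bid=- ask=100
bid=- ask=100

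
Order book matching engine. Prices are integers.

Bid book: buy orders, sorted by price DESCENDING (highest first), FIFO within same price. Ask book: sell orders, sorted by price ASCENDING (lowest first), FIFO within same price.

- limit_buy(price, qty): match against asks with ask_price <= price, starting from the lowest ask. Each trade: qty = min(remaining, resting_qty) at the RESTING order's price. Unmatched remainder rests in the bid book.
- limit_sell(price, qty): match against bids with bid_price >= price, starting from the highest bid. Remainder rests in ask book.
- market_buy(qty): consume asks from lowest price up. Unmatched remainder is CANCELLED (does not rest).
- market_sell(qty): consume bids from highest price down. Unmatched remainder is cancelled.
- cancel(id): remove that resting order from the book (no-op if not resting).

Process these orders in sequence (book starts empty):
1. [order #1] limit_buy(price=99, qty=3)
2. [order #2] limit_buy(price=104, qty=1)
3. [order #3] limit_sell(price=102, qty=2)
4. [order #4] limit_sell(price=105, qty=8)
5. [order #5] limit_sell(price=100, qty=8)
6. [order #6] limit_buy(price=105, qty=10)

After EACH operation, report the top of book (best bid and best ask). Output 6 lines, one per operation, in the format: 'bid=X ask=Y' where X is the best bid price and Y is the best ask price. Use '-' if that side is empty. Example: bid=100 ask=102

After op 1 [order #1] limit_buy(price=99, qty=3): fills=none; bids=[#1:3@99] asks=[-]
After op 2 [order #2] limit_buy(price=104, qty=1): fills=none; bids=[#2:1@104 #1:3@99] asks=[-]
After op 3 [order #3] limit_sell(price=102, qty=2): fills=#2x#3:1@104; bids=[#1:3@99] asks=[#3:1@102]
After op 4 [order #4] limit_sell(price=105, qty=8): fills=none; bids=[#1:3@99] asks=[#3:1@102 #4:8@105]
After op 5 [order #5] limit_sell(price=100, qty=8): fills=none; bids=[#1:3@99] asks=[#5:8@100 #3:1@102 #4:8@105]
After op 6 [order #6] limit_buy(price=105, qty=10): fills=#6x#5:8@100 #6x#3:1@102 #6x#4:1@105; bids=[#1:3@99] asks=[#4:7@105]

Answer: bid=99 ask=-
bid=104 ask=-
bid=99 ask=102
bid=99 ask=102
bid=99 ask=100
bid=99 ask=105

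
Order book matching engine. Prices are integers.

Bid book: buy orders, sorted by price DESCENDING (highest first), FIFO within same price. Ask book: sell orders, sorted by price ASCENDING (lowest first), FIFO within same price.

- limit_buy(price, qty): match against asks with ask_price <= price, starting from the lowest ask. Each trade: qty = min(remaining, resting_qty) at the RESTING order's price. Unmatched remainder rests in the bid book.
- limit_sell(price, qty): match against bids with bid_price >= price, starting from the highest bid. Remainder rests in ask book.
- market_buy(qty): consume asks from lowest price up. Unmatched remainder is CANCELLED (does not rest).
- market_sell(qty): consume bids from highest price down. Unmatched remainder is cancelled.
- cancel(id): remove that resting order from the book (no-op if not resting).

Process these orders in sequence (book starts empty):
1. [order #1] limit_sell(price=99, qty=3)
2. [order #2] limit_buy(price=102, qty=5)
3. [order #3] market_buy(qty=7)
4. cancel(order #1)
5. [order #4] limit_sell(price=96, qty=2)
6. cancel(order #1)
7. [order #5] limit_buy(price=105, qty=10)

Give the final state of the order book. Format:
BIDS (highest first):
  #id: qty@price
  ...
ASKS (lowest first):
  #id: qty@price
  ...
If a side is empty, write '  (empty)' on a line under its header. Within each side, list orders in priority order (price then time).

After op 1 [order #1] limit_sell(price=99, qty=3): fills=none; bids=[-] asks=[#1:3@99]
After op 2 [order #2] limit_buy(price=102, qty=5): fills=#2x#1:3@99; bids=[#2:2@102] asks=[-]
After op 3 [order #3] market_buy(qty=7): fills=none; bids=[#2:2@102] asks=[-]
After op 4 cancel(order #1): fills=none; bids=[#2:2@102] asks=[-]
After op 5 [order #4] limit_sell(price=96, qty=2): fills=#2x#4:2@102; bids=[-] asks=[-]
After op 6 cancel(order #1): fills=none; bids=[-] asks=[-]
After op 7 [order #5] limit_buy(price=105, qty=10): fills=none; bids=[#5:10@105] asks=[-]

Answer: BIDS (highest first):
  #5: 10@105
ASKS (lowest first):
  (empty)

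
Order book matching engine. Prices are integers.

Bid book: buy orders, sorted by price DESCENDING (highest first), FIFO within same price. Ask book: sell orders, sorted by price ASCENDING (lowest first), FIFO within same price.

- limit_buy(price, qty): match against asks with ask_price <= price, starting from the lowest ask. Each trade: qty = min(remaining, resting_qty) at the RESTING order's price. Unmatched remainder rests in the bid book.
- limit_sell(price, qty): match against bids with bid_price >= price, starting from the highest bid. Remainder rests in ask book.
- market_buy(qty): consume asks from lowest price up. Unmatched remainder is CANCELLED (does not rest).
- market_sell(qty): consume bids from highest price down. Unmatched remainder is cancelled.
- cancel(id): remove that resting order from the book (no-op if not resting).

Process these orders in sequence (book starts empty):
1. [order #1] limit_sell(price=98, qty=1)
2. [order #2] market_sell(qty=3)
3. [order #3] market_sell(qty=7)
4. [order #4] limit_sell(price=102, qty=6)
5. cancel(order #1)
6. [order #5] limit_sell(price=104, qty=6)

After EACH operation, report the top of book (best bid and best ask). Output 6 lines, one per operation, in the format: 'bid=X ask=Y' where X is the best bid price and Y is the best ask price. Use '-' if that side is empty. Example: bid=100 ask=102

Answer: bid=- ask=98
bid=- ask=98
bid=- ask=98
bid=- ask=98
bid=- ask=102
bid=- ask=102

Derivation:
After op 1 [order #1] limit_sell(price=98, qty=1): fills=none; bids=[-] asks=[#1:1@98]
After op 2 [order #2] market_sell(qty=3): fills=none; bids=[-] asks=[#1:1@98]
After op 3 [order #3] market_sell(qty=7): fills=none; bids=[-] asks=[#1:1@98]
After op 4 [order #4] limit_sell(price=102, qty=6): fills=none; bids=[-] asks=[#1:1@98 #4:6@102]
After op 5 cancel(order #1): fills=none; bids=[-] asks=[#4:6@102]
After op 6 [order #5] limit_sell(price=104, qty=6): fills=none; bids=[-] asks=[#4:6@102 #5:6@104]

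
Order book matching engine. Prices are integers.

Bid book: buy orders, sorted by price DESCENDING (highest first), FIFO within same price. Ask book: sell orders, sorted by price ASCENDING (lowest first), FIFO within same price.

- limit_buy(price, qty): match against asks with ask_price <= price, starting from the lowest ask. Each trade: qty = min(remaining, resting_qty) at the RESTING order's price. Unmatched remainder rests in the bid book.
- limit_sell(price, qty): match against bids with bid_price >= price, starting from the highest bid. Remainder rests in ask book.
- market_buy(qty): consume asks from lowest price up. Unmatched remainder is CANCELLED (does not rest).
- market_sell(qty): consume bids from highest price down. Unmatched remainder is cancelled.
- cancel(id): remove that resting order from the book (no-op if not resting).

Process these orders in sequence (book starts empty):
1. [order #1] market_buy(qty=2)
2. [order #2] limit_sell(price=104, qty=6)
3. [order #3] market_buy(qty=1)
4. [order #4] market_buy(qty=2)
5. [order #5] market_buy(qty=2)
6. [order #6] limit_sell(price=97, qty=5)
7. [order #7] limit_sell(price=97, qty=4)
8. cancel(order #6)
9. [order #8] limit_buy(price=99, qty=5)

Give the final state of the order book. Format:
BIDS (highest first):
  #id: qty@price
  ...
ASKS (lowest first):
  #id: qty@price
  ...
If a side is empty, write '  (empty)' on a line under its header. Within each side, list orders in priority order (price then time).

After op 1 [order #1] market_buy(qty=2): fills=none; bids=[-] asks=[-]
After op 2 [order #2] limit_sell(price=104, qty=6): fills=none; bids=[-] asks=[#2:6@104]
After op 3 [order #3] market_buy(qty=1): fills=#3x#2:1@104; bids=[-] asks=[#2:5@104]
After op 4 [order #4] market_buy(qty=2): fills=#4x#2:2@104; bids=[-] asks=[#2:3@104]
After op 5 [order #5] market_buy(qty=2): fills=#5x#2:2@104; bids=[-] asks=[#2:1@104]
After op 6 [order #6] limit_sell(price=97, qty=5): fills=none; bids=[-] asks=[#6:5@97 #2:1@104]
After op 7 [order #7] limit_sell(price=97, qty=4): fills=none; bids=[-] asks=[#6:5@97 #7:4@97 #2:1@104]
After op 8 cancel(order #6): fills=none; bids=[-] asks=[#7:4@97 #2:1@104]
After op 9 [order #8] limit_buy(price=99, qty=5): fills=#8x#7:4@97; bids=[#8:1@99] asks=[#2:1@104]

Answer: BIDS (highest first):
  #8: 1@99
ASKS (lowest first):
  #2: 1@104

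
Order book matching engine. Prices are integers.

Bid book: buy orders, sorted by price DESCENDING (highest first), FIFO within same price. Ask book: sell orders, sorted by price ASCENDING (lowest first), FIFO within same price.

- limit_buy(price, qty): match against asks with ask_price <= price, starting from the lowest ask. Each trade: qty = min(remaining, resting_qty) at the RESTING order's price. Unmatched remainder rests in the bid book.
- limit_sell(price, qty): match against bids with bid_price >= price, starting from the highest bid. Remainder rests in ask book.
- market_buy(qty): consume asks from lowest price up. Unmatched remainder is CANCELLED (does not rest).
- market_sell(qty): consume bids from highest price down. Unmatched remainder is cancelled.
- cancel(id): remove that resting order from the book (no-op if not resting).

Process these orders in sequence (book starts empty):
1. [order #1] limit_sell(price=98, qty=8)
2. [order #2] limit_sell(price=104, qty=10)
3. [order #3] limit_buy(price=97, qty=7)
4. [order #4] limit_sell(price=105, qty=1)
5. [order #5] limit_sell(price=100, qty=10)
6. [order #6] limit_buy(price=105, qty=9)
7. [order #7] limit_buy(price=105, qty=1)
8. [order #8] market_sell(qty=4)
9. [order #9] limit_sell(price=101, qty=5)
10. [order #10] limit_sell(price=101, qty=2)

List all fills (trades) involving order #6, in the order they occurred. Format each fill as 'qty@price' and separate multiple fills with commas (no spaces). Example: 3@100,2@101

Answer: 8@98,1@100

Derivation:
After op 1 [order #1] limit_sell(price=98, qty=8): fills=none; bids=[-] asks=[#1:8@98]
After op 2 [order #2] limit_sell(price=104, qty=10): fills=none; bids=[-] asks=[#1:8@98 #2:10@104]
After op 3 [order #3] limit_buy(price=97, qty=7): fills=none; bids=[#3:7@97] asks=[#1:8@98 #2:10@104]
After op 4 [order #4] limit_sell(price=105, qty=1): fills=none; bids=[#3:7@97] asks=[#1:8@98 #2:10@104 #4:1@105]
After op 5 [order #5] limit_sell(price=100, qty=10): fills=none; bids=[#3:7@97] asks=[#1:8@98 #5:10@100 #2:10@104 #4:1@105]
After op 6 [order #6] limit_buy(price=105, qty=9): fills=#6x#1:8@98 #6x#5:1@100; bids=[#3:7@97] asks=[#5:9@100 #2:10@104 #4:1@105]
After op 7 [order #7] limit_buy(price=105, qty=1): fills=#7x#5:1@100; bids=[#3:7@97] asks=[#5:8@100 #2:10@104 #4:1@105]
After op 8 [order #8] market_sell(qty=4): fills=#3x#8:4@97; bids=[#3:3@97] asks=[#5:8@100 #2:10@104 #4:1@105]
After op 9 [order #9] limit_sell(price=101, qty=5): fills=none; bids=[#3:3@97] asks=[#5:8@100 #9:5@101 #2:10@104 #4:1@105]
After op 10 [order #10] limit_sell(price=101, qty=2): fills=none; bids=[#3:3@97] asks=[#5:8@100 #9:5@101 #10:2@101 #2:10@104 #4:1@105]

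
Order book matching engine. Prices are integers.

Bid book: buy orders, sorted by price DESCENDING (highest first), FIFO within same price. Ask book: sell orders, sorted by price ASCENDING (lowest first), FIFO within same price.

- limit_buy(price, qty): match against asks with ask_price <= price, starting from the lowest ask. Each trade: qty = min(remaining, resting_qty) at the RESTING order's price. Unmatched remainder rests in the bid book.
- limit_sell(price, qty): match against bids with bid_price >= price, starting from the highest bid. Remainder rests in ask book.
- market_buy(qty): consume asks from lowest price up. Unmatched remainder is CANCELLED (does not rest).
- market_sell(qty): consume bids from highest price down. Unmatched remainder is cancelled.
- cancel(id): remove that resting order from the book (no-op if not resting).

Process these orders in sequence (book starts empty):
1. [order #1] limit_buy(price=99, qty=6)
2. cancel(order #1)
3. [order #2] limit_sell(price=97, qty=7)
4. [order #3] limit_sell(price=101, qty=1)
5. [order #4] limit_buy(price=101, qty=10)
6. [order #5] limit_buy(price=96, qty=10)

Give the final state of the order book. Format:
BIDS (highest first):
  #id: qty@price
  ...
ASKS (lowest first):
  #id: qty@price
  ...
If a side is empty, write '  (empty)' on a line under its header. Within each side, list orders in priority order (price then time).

After op 1 [order #1] limit_buy(price=99, qty=6): fills=none; bids=[#1:6@99] asks=[-]
After op 2 cancel(order #1): fills=none; bids=[-] asks=[-]
After op 3 [order #2] limit_sell(price=97, qty=7): fills=none; bids=[-] asks=[#2:7@97]
After op 4 [order #3] limit_sell(price=101, qty=1): fills=none; bids=[-] asks=[#2:7@97 #3:1@101]
After op 5 [order #4] limit_buy(price=101, qty=10): fills=#4x#2:7@97 #4x#3:1@101; bids=[#4:2@101] asks=[-]
After op 6 [order #5] limit_buy(price=96, qty=10): fills=none; bids=[#4:2@101 #5:10@96] asks=[-]

Answer: BIDS (highest first):
  #4: 2@101
  #5: 10@96
ASKS (lowest first):
  (empty)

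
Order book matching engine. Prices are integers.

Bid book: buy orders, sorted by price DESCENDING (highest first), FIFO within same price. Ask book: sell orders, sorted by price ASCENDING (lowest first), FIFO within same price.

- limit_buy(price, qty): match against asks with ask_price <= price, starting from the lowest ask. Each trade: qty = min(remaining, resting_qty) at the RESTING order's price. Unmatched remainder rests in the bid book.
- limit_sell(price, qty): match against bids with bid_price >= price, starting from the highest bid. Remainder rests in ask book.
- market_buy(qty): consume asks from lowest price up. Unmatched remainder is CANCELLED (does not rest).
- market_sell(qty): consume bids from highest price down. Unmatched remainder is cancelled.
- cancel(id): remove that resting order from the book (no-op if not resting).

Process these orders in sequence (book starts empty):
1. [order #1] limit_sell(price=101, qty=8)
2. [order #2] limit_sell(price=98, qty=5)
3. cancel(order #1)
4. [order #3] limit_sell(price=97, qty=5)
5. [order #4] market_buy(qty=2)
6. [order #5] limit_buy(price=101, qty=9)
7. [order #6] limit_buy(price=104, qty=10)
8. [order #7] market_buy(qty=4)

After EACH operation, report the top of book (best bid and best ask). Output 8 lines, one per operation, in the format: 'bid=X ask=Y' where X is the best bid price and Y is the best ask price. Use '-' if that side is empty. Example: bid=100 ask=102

After op 1 [order #1] limit_sell(price=101, qty=8): fills=none; bids=[-] asks=[#1:8@101]
After op 2 [order #2] limit_sell(price=98, qty=5): fills=none; bids=[-] asks=[#2:5@98 #1:8@101]
After op 3 cancel(order #1): fills=none; bids=[-] asks=[#2:5@98]
After op 4 [order #3] limit_sell(price=97, qty=5): fills=none; bids=[-] asks=[#3:5@97 #2:5@98]
After op 5 [order #4] market_buy(qty=2): fills=#4x#3:2@97; bids=[-] asks=[#3:3@97 #2:5@98]
After op 6 [order #5] limit_buy(price=101, qty=9): fills=#5x#3:3@97 #5x#2:5@98; bids=[#5:1@101] asks=[-]
After op 7 [order #6] limit_buy(price=104, qty=10): fills=none; bids=[#6:10@104 #5:1@101] asks=[-]
After op 8 [order #7] market_buy(qty=4): fills=none; bids=[#6:10@104 #5:1@101] asks=[-]

Answer: bid=- ask=101
bid=- ask=98
bid=- ask=98
bid=- ask=97
bid=- ask=97
bid=101 ask=-
bid=104 ask=-
bid=104 ask=-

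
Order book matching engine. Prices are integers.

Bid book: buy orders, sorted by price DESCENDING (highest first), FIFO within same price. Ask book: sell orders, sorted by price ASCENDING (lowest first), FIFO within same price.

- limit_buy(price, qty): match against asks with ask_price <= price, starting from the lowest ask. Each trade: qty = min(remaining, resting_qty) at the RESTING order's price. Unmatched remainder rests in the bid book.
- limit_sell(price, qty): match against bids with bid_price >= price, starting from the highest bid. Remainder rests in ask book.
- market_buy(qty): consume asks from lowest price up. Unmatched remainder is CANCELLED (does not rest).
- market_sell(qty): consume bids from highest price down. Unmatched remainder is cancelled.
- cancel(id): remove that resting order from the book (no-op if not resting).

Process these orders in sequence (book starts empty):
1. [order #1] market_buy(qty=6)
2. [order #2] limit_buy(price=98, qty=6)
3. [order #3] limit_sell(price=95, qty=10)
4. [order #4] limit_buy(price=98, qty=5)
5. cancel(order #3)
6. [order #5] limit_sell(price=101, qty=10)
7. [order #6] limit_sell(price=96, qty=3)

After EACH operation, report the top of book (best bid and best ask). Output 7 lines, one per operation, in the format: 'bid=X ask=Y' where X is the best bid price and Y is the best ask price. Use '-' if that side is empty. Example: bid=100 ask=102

Answer: bid=- ask=-
bid=98 ask=-
bid=- ask=95
bid=98 ask=-
bid=98 ask=-
bid=98 ask=101
bid=- ask=96

Derivation:
After op 1 [order #1] market_buy(qty=6): fills=none; bids=[-] asks=[-]
After op 2 [order #2] limit_buy(price=98, qty=6): fills=none; bids=[#2:6@98] asks=[-]
After op 3 [order #3] limit_sell(price=95, qty=10): fills=#2x#3:6@98; bids=[-] asks=[#3:4@95]
After op 4 [order #4] limit_buy(price=98, qty=5): fills=#4x#3:4@95; bids=[#4:1@98] asks=[-]
After op 5 cancel(order #3): fills=none; bids=[#4:1@98] asks=[-]
After op 6 [order #5] limit_sell(price=101, qty=10): fills=none; bids=[#4:1@98] asks=[#5:10@101]
After op 7 [order #6] limit_sell(price=96, qty=3): fills=#4x#6:1@98; bids=[-] asks=[#6:2@96 #5:10@101]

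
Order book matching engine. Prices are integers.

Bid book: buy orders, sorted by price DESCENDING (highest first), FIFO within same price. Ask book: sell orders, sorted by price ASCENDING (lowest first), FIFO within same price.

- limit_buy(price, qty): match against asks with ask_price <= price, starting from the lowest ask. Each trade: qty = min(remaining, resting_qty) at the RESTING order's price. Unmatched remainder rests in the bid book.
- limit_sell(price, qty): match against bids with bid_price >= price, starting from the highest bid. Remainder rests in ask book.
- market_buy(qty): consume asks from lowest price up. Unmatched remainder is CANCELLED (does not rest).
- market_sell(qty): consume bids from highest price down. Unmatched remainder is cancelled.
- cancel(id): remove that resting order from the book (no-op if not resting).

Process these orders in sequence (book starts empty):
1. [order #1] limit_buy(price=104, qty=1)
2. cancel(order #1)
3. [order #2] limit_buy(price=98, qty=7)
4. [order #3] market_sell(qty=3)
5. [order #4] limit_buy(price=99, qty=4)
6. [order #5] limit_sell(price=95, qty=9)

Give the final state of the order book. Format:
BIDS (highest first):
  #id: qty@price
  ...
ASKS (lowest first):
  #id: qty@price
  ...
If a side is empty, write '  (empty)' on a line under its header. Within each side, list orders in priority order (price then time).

Answer: BIDS (highest first):
  (empty)
ASKS (lowest first):
  #5: 1@95

Derivation:
After op 1 [order #1] limit_buy(price=104, qty=1): fills=none; bids=[#1:1@104] asks=[-]
After op 2 cancel(order #1): fills=none; bids=[-] asks=[-]
After op 3 [order #2] limit_buy(price=98, qty=7): fills=none; bids=[#2:7@98] asks=[-]
After op 4 [order #3] market_sell(qty=3): fills=#2x#3:3@98; bids=[#2:4@98] asks=[-]
After op 5 [order #4] limit_buy(price=99, qty=4): fills=none; bids=[#4:4@99 #2:4@98] asks=[-]
After op 6 [order #5] limit_sell(price=95, qty=9): fills=#4x#5:4@99 #2x#5:4@98; bids=[-] asks=[#5:1@95]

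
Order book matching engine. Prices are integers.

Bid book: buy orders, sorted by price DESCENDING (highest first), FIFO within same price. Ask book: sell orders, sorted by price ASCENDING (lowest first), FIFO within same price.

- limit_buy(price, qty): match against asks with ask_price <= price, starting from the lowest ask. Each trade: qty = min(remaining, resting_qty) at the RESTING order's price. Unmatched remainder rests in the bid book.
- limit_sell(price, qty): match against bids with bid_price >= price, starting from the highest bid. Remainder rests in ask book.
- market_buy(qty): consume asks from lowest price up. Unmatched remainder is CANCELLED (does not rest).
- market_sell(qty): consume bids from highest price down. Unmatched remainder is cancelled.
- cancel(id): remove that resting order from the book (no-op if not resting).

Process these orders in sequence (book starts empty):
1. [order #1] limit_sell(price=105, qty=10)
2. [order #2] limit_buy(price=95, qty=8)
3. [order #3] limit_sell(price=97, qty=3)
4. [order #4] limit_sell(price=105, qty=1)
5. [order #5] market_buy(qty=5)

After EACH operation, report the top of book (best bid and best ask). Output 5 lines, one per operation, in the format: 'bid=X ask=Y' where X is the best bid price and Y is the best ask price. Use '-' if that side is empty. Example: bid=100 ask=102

Answer: bid=- ask=105
bid=95 ask=105
bid=95 ask=97
bid=95 ask=97
bid=95 ask=105

Derivation:
After op 1 [order #1] limit_sell(price=105, qty=10): fills=none; bids=[-] asks=[#1:10@105]
After op 2 [order #2] limit_buy(price=95, qty=8): fills=none; bids=[#2:8@95] asks=[#1:10@105]
After op 3 [order #3] limit_sell(price=97, qty=3): fills=none; bids=[#2:8@95] asks=[#3:3@97 #1:10@105]
After op 4 [order #4] limit_sell(price=105, qty=1): fills=none; bids=[#2:8@95] asks=[#3:3@97 #1:10@105 #4:1@105]
After op 5 [order #5] market_buy(qty=5): fills=#5x#3:3@97 #5x#1:2@105; bids=[#2:8@95] asks=[#1:8@105 #4:1@105]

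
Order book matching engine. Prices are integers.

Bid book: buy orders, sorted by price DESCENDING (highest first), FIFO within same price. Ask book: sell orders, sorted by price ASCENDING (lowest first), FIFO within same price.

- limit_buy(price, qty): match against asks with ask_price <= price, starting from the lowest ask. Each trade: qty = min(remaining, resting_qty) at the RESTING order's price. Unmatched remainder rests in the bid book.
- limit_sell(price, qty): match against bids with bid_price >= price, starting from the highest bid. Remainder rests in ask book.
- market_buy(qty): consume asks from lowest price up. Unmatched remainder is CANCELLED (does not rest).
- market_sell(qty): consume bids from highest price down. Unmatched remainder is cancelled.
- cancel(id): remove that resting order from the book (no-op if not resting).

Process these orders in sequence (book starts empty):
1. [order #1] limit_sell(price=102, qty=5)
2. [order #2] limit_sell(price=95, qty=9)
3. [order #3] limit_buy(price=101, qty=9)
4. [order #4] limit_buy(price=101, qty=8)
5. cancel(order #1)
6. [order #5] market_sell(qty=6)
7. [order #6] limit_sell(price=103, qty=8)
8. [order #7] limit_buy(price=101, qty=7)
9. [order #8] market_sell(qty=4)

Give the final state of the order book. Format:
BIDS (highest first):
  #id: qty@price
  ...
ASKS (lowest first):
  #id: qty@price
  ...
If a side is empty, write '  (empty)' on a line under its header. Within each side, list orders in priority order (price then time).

After op 1 [order #1] limit_sell(price=102, qty=5): fills=none; bids=[-] asks=[#1:5@102]
After op 2 [order #2] limit_sell(price=95, qty=9): fills=none; bids=[-] asks=[#2:9@95 #1:5@102]
After op 3 [order #3] limit_buy(price=101, qty=9): fills=#3x#2:9@95; bids=[-] asks=[#1:5@102]
After op 4 [order #4] limit_buy(price=101, qty=8): fills=none; bids=[#4:8@101] asks=[#1:5@102]
After op 5 cancel(order #1): fills=none; bids=[#4:8@101] asks=[-]
After op 6 [order #5] market_sell(qty=6): fills=#4x#5:6@101; bids=[#4:2@101] asks=[-]
After op 7 [order #6] limit_sell(price=103, qty=8): fills=none; bids=[#4:2@101] asks=[#6:8@103]
After op 8 [order #7] limit_buy(price=101, qty=7): fills=none; bids=[#4:2@101 #7:7@101] asks=[#6:8@103]
After op 9 [order #8] market_sell(qty=4): fills=#4x#8:2@101 #7x#8:2@101; bids=[#7:5@101] asks=[#6:8@103]

Answer: BIDS (highest first):
  #7: 5@101
ASKS (lowest first):
  #6: 8@103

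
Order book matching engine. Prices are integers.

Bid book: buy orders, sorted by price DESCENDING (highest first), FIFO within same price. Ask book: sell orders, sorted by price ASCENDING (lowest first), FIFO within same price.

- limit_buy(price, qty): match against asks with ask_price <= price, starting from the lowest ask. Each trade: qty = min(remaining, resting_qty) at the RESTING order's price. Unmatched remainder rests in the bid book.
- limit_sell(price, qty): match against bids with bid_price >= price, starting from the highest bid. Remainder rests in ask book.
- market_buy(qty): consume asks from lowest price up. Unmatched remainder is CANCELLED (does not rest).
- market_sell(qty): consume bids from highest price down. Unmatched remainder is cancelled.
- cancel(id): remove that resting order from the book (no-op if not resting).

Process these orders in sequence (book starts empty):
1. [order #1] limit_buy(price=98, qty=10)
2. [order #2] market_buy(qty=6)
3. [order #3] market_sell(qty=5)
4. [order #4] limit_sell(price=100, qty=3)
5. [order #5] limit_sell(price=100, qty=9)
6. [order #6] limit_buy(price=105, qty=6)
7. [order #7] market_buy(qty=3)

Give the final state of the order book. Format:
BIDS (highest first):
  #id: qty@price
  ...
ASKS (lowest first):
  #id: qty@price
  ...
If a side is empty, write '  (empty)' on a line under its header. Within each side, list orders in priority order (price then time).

After op 1 [order #1] limit_buy(price=98, qty=10): fills=none; bids=[#1:10@98] asks=[-]
After op 2 [order #2] market_buy(qty=6): fills=none; bids=[#1:10@98] asks=[-]
After op 3 [order #3] market_sell(qty=5): fills=#1x#3:5@98; bids=[#1:5@98] asks=[-]
After op 4 [order #4] limit_sell(price=100, qty=3): fills=none; bids=[#1:5@98] asks=[#4:3@100]
After op 5 [order #5] limit_sell(price=100, qty=9): fills=none; bids=[#1:5@98] asks=[#4:3@100 #5:9@100]
After op 6 [order #6] limit_buy(price=105, qty=6): fills=#6x#4:3@100 #6x#5:3@100; bids=[#1:5@98] asks=[#5:6@100]
After op 7 [order #7] market_buy(qty=3): fills=#7x#5:3@100; bids=[#1:5@98] asks=[#5:3@100]

Answer: BIDS (highest first):
  #1: 5@98
ASKS (lowest first):
  #5: 3@100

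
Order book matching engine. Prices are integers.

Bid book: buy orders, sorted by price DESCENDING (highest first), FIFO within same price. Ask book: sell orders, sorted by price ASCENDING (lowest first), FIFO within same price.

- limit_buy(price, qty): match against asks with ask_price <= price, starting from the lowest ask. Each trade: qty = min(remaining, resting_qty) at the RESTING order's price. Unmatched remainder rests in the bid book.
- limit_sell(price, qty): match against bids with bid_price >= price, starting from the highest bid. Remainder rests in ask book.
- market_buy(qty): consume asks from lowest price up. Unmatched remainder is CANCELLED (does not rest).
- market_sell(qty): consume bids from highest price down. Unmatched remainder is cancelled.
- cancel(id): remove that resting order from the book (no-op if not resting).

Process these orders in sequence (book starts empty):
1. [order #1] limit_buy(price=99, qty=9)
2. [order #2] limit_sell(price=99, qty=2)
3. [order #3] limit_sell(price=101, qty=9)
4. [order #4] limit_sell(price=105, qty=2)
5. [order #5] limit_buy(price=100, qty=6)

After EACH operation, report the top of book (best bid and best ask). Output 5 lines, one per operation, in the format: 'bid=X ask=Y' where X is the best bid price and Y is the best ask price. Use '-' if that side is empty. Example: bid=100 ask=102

After op 1 [order #1] limit_buy(price=99, qty=9): fills=none; bids=[#1:9@99] asks=[-]
After op 2 [order #2] limit_sell(price=99, qty=2): fills=#1x#2:2@99; bids=[#1:7@99] asks=[-]
After op 3 [order #3] limit_sell(price=101, qty=9): fills=none; bids=[#1:7@99] asks=[#3:9@101]
After op 4 [order #4] limit_sell(price=105, qty=2): fills=none; bids=[#1:7@99] asks=[#3:9@101 #4:2@105]
After op 5 [order #5] limit_buy(price=100, qty=6): fills=none; bids=[#5:6@100 #1:7@99] asks=[#3:9@101 #4:2@105]

Answer: bid=99 ask=-
bid=99 ask=-
bid=99 ask=101
bid=99 ask=101
bid=100 ask=101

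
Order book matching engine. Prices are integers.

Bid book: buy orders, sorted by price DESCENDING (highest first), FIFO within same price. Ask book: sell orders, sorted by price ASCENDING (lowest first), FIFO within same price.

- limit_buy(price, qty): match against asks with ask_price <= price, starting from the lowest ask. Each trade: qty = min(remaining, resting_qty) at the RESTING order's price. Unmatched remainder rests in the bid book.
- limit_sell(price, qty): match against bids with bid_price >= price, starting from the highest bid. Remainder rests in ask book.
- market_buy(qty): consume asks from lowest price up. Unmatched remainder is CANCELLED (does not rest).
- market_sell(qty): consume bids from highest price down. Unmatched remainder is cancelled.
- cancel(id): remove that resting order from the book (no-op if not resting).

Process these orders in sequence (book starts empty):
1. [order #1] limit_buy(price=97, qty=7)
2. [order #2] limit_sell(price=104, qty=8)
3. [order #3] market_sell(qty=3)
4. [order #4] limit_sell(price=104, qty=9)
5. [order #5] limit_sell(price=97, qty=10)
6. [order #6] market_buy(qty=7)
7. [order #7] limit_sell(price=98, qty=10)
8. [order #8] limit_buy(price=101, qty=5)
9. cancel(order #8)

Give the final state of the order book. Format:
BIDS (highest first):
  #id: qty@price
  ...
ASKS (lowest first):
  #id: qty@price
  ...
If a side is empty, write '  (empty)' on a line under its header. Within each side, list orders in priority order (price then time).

After op 1 [order #1] limit_buy(price=97, qty=7): fills=none; bids=[#1:7@97] asks=[-]
After op 2 [order #2] limit_sell(price=104, qty=8): fills=none; bids=[#1:7@97] asks=[#2:8@104]
After op 3 [order #3] market_sell(qty=3): fills=#1x#3:3@97; bids=[#1:4@97] asks=[#2:8@104]
After op 4 [order #4] limit_sell(price=104, qty=9): fills=none; bids=[#1:4@97] asks=[#2:8@104 #4:9@104]
After op 5 [order #5] limit_sell(price=97, qty=10): fills=#1x#5:4@97; bids=[-] asks=[#5:6@97 #2:8@104 #4:9@104]
After op 6 [order #6] market_buy(qty=7): fills=#6x#5:6@97 #6x#2:1@104; bids=[-] asks=[#2:7@104 #4:9@104]
After op 7 [order #7] limit_sell(price=98, qty=10): fills=none; bids=[-] asks=[#7:10@98 #2:7@104 #4:9@104]
After op 8 [order #8] limit_buy(price=101, qty=5): fills=#8x#7:5@98; bids=[-] asks=[#7:5@98 #2:7@104 #4:9@104]
After op 9 cancel(order #8): fills=none; bids=[-] asks=[#7:5@98 #2:7@104 #4:9@104]

Answer: BIDS (highest first):
  (empty)
ASKS (lowest first):
  #7: 5@98
  #2: 7@104
  #4: 9@104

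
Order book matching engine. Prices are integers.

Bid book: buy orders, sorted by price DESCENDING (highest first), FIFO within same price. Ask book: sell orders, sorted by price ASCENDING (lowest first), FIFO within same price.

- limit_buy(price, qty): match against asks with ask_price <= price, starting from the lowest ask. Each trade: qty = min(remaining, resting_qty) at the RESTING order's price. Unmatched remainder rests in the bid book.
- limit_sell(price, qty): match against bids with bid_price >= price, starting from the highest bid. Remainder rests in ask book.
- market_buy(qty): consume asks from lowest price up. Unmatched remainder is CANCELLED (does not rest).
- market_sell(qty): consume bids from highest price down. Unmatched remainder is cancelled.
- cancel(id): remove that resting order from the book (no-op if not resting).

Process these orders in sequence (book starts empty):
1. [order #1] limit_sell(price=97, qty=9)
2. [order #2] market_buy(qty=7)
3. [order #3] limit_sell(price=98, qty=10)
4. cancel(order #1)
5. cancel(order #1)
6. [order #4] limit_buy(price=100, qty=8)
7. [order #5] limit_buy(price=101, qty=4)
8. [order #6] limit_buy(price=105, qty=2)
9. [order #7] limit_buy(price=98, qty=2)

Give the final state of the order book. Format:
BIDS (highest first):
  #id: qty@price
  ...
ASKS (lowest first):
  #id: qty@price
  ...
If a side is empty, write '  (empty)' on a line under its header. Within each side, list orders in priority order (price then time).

After op 1 [order #1] limit_sell(price=97, qty=9): fills=none; bids=[-] asks=[#1:9@97]
After op 2 [order #2] market_buy(qty=7): fills=#2x#1:7@97; bids=[-] asks=[#1:2@97]
After op 3 [order #3] limit_sell(price=98, qty=10): fills=none; bids=[-] asks=[#1:2@97 #3:10@98]
After op 4 cancel(order #1): fills=none; bids=[-] asks=[#3:10@98]
After op 5 cancel(order #1): fills=none; bids=[-] asks=[#3:10@98]
After op 6 [order #4] limit_buy(price=100, qty=8): fills=#4x#3:8@98; bids=[-] asks=[#3:2@98]
After op 7 [order #5] limit_buy(price=101, qty=4): fills=#5x#3:2@98; bids=[#5:2@101] asks=[-]
After op 8 [order #6] limit_buy(price=105, qty=2): fills=none; bids=[#6:2@105 #5:2@101] asks=[-]
After op 9 [order #7] limit_buy(price=98, qty=2): fills=none; bids=[#6:2@105 #5:2@101 #7:2@98] asks=[-]

Answer: BIDS (highest first):
  #6: 2@105
  #5: 2@101
  #7: 2@98
ASKS (lowest first):
  (empty)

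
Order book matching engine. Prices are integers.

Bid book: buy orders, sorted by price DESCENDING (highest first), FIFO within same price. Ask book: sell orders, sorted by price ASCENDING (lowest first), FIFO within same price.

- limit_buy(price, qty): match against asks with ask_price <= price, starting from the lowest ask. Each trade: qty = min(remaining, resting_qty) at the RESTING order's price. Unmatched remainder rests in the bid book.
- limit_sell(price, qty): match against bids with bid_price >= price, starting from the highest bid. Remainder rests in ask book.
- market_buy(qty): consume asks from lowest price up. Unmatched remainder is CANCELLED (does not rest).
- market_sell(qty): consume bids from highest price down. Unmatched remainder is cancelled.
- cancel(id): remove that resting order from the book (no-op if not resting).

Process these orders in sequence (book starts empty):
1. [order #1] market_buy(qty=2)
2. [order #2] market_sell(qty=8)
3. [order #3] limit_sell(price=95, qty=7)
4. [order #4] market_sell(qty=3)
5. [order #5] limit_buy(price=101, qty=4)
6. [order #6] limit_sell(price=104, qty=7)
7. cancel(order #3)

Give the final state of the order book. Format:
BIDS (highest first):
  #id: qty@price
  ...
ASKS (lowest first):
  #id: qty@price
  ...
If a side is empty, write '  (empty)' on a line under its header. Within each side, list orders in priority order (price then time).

Answer: BIDS (highest first):
  (empty)
ASKS (lowest first):
  #6: 7@104

Derivation:
After op 1 [order #1] market_buy(qty=2): fills=none; bids=[-] asks=[-]
After op 2 [order #2] market_sell(qty=8): fills=none; bids=[-] asks=[-]
After op 3 [order #3] limit_sell(price=95, qty=7): fills=none; bids=[-] asks=[#3:7@95]
After op 4 [order #4] market_sell(qty=3): fills=none; bids=[-] asks=[#3:7@95]
After op 5 [order #5] limit_buy(price=101, qty=4): fills=#5x#3:4@95; bids=[-] asks=[#3:3@95]
After op 6 [order #6] limit_sell(price=104, qty=7): fills=none; bids=[-] asks=[#3:3@95 #6:7@104]
After op 7 cancel(order #3): fills=none; bids=[-] asks=[#6:7@104]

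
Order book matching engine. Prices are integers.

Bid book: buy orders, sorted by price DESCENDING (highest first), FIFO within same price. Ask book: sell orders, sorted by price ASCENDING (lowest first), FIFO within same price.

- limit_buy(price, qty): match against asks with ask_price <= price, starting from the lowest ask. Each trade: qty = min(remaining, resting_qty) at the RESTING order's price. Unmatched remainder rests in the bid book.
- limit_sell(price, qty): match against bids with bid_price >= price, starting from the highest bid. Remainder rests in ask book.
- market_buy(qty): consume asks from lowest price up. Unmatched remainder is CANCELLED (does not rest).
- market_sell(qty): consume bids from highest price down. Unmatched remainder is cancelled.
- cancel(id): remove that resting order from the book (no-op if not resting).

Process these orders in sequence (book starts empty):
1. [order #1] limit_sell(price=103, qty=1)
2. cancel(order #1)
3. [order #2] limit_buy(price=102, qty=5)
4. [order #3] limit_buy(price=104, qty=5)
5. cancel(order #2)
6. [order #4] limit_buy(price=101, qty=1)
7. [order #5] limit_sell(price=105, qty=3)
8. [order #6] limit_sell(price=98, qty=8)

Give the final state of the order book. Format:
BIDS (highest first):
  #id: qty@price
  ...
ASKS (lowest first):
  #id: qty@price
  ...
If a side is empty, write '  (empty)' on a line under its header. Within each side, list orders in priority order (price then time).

After op 1 [order #1] limit_sell(price=103, qty=1): fills=none; bids=[-] asks=[#1:1@103]
After op 2 cancel(order #1): fills=none; bids=[-] asks=[-]
After op 3 [order #2] limit_buy(price=102, qty=5): fills=none; bids=[#2:5@102] asks=[-]
After op 4 [order #3] limit_buy(price=104, qty=5): fills=none; bids=[#3:5@104 #2:5@102] asks=[-]
After op 5 cancel(order #2): fills=none; bids=[#3:5@104] asks=[-]
After op 6 [order #4] limit_buy(price=101, qty=1): fills=none; bids=[#3:5@104 #4:1@101] asks=[-]
After op 7 [order #5] limit_sell(price=105, qty=3): fills=none; bids=[#3:5@104 #4:1@101] asks=[#5:3@105]
After op 8 [order #6] limit_sell(price=98, qty=8): fills=#3x#6:5@104 #4x#6:1@101; bids=[-] asks=[#6:2@98 #5:3@105]

Answer: BIDS (highest first):
  (empty)
ASKS (lowest first):
  #6: 2@98
  #5: 3@105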